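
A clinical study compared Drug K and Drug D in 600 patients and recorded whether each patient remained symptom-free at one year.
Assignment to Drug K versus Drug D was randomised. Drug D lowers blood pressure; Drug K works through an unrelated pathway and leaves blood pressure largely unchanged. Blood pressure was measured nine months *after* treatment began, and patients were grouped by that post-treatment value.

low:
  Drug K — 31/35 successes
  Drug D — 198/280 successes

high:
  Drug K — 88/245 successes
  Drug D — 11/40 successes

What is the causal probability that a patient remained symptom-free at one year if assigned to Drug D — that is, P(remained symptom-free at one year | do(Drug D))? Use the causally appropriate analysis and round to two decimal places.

0.65

Blood pressure is recorded after the drug and is itself shifted by it — it sits on the causal path from drug to outcome. Conditioning on a mediator would strip out part of the effect we want; the pooled comparison gives the total causal effect.
So P(outcome | do(Drug D)) is just the pooled rate for Drug D: 209/320 = 0.653.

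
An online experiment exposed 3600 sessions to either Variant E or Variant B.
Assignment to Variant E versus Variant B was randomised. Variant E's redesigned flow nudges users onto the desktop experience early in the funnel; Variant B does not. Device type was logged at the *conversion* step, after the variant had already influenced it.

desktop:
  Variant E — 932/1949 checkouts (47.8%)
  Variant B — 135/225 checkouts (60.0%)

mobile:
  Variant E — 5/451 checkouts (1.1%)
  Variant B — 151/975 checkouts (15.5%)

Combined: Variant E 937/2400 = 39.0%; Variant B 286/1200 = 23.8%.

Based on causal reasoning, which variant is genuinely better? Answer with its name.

Variant E

Within every device type level Variant B has the higher rate, yet pooled Variant E does — Simpson's reversal.
The distribution of device type is itself part of what the variant does — it is an intermediate outcome. Holding it fixed would remove that part of the effect; the total effect is the pooled difference.
Pooled: Variant E 39.0% vs Variant B 23.8%; Variant E is higher overall.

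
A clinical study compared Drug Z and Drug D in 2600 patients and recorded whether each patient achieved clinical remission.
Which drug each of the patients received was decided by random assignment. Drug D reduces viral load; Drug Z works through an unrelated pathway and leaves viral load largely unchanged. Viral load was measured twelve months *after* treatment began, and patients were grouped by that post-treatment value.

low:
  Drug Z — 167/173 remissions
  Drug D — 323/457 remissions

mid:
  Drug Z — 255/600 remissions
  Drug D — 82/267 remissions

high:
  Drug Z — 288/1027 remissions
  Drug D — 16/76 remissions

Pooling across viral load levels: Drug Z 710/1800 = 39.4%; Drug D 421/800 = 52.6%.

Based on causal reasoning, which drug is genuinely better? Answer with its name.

The viral load-specific comparison favours Drug Z throughout, but the pooled figures favour Drug D. The question is whether to condition on viral load.
Stratifying would compare drugs among patients the drugs themselves sorted into viral load groups — a form of selection on an intermediate. The unconditioned pooled rates give the total causal effect.
Pooled: Drug Z 39.4% vs Drug D 52.6%; Drug D is higher overall.

Drug D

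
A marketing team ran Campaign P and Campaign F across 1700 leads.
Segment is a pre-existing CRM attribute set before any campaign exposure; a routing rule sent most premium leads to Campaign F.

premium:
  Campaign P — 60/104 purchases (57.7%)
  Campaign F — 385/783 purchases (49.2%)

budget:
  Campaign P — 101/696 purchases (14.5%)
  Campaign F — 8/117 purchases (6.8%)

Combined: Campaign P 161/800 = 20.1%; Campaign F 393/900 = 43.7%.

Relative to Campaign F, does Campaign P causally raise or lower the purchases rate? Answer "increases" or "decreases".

The customer segment-specific comparison favours Campaign P throughout, but the pooled figures favour Campaign F. The question is whether to condition on customer segment.
Customer segment satisfies the back-door criterion: it is not a descendant of the campaign, and it blocks the spurious path from campaign to outcome. Adjusting for it (i.e., using the within-customer segment rates) gives the causal effect.
Within each level — premium: 57.7% vs 49.2%; budget: 14.5% vs 6.8% — Campaign P is higher every time.

increases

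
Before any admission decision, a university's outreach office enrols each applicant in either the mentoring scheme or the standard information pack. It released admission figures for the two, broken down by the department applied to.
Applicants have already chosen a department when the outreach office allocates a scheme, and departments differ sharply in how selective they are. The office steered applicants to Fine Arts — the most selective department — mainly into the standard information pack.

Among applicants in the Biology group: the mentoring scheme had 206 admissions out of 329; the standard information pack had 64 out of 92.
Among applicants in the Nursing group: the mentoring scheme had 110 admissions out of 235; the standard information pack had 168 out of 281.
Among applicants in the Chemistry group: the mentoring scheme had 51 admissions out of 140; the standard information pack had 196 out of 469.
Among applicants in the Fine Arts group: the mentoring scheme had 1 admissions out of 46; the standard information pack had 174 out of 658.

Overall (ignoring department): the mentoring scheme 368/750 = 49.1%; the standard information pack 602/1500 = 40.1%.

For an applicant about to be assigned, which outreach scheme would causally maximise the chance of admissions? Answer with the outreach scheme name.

Department satisfies the back-door criterion: it is not a descendant of the outreach scheme, and it blocks the spurious path from outreach scheme to outcome. Adjusting for it (i.e., using the within-department rates) gives the causal effect.
Within each level — Biology: 62.6% vs 69.6%; Nursing: 46.8% vs 59.8%; Chemistry: 36.4% vs 41.8%; Fine Arts: 2.2% vs 26.4% — the standard information pack is higher every time.

the standard information pack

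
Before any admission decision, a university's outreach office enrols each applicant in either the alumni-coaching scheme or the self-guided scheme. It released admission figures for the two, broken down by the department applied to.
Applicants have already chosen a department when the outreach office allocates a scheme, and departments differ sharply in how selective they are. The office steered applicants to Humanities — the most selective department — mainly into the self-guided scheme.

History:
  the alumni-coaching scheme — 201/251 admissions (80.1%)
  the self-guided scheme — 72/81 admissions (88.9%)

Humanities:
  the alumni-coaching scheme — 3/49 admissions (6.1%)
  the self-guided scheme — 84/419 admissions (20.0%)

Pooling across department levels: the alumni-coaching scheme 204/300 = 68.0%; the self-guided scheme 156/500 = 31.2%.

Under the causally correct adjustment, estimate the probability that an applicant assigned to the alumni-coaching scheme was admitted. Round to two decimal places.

the self-guided scheme is higher inside every department stratum but the alumni-coaching scheme is higher in aggregate. Whether to stratify depends on how department relates to the outreach scheme.
Department satisfies the back-door criterion: it is not a descendant of the outreach scheme, and it blocks the spurious path from outreach scheme to outcome. Adjusting for it (i.e., using the within-department rates) gives the causal effect.
Standardising the alumni-coaching scheme to the population department mix: 0.415·201/251 + 0.585·3/49 = 0.368.

0.37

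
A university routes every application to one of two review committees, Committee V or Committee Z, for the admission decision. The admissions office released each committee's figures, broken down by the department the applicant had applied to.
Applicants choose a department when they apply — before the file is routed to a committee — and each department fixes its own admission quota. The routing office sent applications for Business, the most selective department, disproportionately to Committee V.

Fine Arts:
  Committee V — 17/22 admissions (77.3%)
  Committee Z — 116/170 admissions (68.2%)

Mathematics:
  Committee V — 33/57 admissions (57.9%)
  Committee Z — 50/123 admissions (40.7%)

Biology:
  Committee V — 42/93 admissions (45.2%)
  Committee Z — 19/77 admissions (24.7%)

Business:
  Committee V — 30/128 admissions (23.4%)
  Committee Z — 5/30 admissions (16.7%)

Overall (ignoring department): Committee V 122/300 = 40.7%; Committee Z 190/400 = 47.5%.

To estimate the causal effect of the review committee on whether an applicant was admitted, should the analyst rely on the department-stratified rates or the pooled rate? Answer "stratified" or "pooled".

stratified

Since department is a pre-existing factor (not a product of the review committee) and it affects the outcome on its own, it is a confounder. The stratified rates, not the pooled rate, identify the causal effect.
Within each level — Fine Arts: 77.3% vs 68.2%; Mathematics: 57.9% vs 40.7%; Biology: 45.2% vs 24.7%; Business: 23.4% vs 16.7% — Committee V is higher every time.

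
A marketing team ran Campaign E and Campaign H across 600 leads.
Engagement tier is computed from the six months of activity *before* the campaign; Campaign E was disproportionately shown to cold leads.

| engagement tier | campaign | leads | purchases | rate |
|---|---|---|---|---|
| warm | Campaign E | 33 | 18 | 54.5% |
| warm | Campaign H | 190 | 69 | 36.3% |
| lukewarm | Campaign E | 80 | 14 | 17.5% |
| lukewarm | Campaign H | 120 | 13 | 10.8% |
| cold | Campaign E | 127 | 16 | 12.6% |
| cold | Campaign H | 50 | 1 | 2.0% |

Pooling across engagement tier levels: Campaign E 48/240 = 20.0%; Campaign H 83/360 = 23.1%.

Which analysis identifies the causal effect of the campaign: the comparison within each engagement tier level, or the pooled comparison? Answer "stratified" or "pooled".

stratified

Engagement tier differs across campaigns for reasons unrelated to any effect of the campaign itself, and it separately predicts the outcome — a classic confounder. We must compare within engagement tier levels.
Within each level — warm: 54.5% vs 36.3%; lukewarm: 17.5% vs 10.8%; cold: 12.6% vs 2.0% — Campaign E is higher every time.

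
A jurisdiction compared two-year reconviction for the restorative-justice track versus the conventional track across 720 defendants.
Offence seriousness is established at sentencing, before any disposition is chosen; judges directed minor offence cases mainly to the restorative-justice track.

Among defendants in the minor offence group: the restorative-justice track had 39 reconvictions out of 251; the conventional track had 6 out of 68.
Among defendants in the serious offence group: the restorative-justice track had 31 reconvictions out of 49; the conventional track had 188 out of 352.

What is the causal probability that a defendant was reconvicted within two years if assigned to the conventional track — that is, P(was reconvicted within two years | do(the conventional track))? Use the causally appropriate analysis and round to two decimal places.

0.34

Nothing the disposition does changes offence seriousness; the imbalance is an allocation artefact. With offence seriousness also predicting the outcome, the pooled figure is confounded, and the within-stratum comparison is the causal one.
Standardising the conventional track to the population offence seriousness mix: 0.443·6/68 + 0.557·188/352 = 0.337.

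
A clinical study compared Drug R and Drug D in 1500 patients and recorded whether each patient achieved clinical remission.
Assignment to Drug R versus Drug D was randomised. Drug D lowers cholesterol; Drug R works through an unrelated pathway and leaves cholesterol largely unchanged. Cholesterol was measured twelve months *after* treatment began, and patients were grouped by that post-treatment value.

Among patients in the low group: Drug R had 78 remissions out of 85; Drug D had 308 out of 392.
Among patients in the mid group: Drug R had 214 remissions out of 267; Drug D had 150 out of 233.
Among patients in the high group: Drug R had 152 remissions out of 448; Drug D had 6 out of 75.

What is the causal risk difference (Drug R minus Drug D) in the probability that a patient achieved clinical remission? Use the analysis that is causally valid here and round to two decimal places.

Cholesterol lies on the pathway drug → cholesterol → outcome, so adjusting for it blocks the indirect effect. For the total causal effect of drug, use the unadjusted pooled rates.
The causal difference is the pooled difference: 0.555 − 0.663 = -0.108.

-0.11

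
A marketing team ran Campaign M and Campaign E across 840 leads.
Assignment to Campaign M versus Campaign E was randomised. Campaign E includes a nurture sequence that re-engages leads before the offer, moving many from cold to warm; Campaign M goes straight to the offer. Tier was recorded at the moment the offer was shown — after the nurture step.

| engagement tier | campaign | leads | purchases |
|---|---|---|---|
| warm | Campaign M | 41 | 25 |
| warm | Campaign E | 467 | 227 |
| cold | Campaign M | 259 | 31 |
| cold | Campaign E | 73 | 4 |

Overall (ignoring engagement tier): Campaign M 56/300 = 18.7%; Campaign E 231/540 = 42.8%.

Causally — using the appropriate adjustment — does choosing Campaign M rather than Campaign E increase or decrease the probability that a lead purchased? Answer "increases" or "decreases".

decreases

Engagement tier is recorded after the campaign and is itself shifted by it — it sits on the causal path from campaign to outcome. Conditioning on a mediator would strip out part of the effect we want; the pooled comparison gives the total causal effect.
Pooled: Campaign M 18.7% vs Campaign E 42.8%; Campaign E is higher overall.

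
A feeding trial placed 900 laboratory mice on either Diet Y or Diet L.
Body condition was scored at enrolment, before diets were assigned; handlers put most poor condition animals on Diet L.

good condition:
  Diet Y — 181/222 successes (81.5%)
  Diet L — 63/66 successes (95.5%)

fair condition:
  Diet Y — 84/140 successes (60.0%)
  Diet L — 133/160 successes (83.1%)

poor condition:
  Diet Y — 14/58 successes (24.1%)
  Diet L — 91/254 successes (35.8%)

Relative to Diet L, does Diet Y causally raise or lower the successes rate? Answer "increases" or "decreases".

Diet L is higher inside every starting body condition stratum but Diet Y is higher in aggregate. Whether to stratify depends on how starting body condition relates to the diet.
Starting body condition differs across diets for reasons unrelated to any effect of the diet itself, and it separately predicts the outcome — a classic confounder. We must compare within starting body condition levels.
Within each level — good condition: 81.5% vs 95.5%; fair condition: 60.0% vs 83.1%; poor condition: 24.1% vs 35.8% — Diet L is higher every time.

decreases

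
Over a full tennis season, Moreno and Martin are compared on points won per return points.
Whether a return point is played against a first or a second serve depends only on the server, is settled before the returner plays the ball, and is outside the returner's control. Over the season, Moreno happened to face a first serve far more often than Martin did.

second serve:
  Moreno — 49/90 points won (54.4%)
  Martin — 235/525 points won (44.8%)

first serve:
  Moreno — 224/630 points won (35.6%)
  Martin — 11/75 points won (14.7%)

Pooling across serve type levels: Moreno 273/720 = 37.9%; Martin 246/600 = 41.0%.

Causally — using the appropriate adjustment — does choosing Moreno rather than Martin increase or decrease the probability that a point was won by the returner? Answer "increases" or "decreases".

increases

The imbalance in serve type arose from how return points were allocated, not from anything the player did; and serve type independently affects the outcome. The pooled gap is confounded — condition on serve type.
Within each level — second serve: 54.4% vs 44.8%; first serve: 35.6% vs 14.7% — Moreno is higher every time.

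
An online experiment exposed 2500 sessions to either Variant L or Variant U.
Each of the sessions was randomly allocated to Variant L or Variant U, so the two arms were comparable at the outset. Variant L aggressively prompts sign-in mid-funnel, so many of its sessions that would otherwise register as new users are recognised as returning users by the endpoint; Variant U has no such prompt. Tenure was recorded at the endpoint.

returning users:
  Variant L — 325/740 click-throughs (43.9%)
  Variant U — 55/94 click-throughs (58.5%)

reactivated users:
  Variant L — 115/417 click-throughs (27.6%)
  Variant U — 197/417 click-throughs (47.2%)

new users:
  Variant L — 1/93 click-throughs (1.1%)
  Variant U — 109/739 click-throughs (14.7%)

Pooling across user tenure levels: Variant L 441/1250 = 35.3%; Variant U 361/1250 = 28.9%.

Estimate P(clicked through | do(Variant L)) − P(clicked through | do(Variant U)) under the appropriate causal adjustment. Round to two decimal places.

User tenure here is a post-treatment variable shaped by the variant; conditioning on it would introduce bias rather than remove it. The overall comparison is the causal one.
The causal difference is the pooled difference: 0.353 − 0.289 = +0.064.

+0.06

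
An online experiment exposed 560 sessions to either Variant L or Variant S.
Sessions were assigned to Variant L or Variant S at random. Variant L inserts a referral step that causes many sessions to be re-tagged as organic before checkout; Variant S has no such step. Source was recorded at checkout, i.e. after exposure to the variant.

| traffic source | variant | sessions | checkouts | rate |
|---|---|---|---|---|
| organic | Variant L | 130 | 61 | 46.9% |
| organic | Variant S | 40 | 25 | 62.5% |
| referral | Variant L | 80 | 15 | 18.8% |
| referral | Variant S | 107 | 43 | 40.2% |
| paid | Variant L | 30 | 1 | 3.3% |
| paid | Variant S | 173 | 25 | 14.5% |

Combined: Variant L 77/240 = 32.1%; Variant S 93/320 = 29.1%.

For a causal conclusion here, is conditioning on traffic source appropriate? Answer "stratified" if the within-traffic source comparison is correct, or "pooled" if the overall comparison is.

The stratified and pooled comparisons disagree (Variant S wins within each traffic source; Variant L wins overall), so the answer turns on the causal role of traffic source.
Traffic source is downstream of the variant. One should not condition on a consequence of treatment, so the overall rates are the right comparison.
Pooled: Variant L 32.1% vs Variant S 29.1%; Variant L is higher overall.

pooled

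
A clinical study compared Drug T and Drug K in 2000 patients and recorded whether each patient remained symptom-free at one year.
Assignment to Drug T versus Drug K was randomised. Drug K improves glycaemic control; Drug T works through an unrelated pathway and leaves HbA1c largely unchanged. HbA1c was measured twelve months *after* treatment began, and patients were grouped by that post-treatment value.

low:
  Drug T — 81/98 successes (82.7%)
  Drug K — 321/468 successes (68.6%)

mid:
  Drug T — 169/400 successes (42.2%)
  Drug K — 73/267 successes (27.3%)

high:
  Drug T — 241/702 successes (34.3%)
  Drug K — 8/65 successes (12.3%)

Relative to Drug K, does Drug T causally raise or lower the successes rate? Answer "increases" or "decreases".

Stratifying would compare drugs among patients the drugs themselves sorted into HbA1c groups — a form of selection on an intermediate. The unconditioned pooled rates give the total causal effect.
Pooled: Drug T 40.9% vs Drug K 50.2%; Drug K is higher overall.

decreases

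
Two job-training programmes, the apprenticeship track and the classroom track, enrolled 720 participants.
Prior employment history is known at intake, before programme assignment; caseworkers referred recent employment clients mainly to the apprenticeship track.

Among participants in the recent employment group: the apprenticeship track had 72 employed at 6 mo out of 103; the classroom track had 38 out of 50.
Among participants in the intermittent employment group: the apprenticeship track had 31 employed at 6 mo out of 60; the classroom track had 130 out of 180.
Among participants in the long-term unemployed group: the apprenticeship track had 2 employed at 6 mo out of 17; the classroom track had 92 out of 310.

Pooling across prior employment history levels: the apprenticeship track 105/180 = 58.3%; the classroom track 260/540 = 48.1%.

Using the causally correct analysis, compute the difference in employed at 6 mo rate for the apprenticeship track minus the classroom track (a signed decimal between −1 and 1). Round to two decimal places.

-0.16

The imbalance in prior employment history arose from how participants were allocated, not from anything the programme did; and prior employment history independently affects the outcome. The pooled gap is confounded — condition on prior employment history.
Adjusting over the population distribution of prior employment history: 0.212·(0.699−0.760) + 0.333·(0.517−0.722) + 0.454·(0.118−0.297) = -0.163.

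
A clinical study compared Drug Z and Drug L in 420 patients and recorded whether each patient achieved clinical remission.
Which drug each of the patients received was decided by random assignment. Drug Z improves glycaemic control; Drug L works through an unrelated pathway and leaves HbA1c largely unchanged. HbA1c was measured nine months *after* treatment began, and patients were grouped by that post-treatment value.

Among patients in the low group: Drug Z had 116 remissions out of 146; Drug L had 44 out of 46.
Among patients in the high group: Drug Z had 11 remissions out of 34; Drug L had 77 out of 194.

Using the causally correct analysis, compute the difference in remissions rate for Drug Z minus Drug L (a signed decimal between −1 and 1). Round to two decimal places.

+0.20

Drug L is higher inside every HbA1c stratum but Drug Z is higher in aggregate. Whether to stratify depends on how HbA1c relates to the drug.
The distribution of HbA1c is itself part of what the drug does — it is an intermediate outcome. Holding it fixed would remove that part of the effect; the total effect is the pooled difference.
The causal difference is the pooled difference: 0.706 − 0.504 = +0.201.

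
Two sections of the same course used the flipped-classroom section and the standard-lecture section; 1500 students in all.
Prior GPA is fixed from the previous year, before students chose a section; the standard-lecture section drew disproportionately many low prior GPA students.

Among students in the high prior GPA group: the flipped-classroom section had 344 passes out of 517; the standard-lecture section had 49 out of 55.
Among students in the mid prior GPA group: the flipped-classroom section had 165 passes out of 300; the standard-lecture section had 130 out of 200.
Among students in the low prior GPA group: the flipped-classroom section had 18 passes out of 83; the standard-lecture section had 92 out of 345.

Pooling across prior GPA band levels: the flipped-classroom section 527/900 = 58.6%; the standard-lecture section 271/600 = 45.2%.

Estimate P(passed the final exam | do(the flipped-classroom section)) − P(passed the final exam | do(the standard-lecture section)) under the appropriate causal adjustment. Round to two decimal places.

-0.13

The imbalance in prior GPA band arose from how students were allocated, not from anything the teaching method did; and prior GPA band independently affects the outcome. The pooled gap is confounded — condition on prior GPA band.
Adjusting over the population distribution of prior GPA band: 0.381·(0.665−0.891) + 0.333·(0.550−0.650) + 0.285·(0.217−0.267) = -0.134.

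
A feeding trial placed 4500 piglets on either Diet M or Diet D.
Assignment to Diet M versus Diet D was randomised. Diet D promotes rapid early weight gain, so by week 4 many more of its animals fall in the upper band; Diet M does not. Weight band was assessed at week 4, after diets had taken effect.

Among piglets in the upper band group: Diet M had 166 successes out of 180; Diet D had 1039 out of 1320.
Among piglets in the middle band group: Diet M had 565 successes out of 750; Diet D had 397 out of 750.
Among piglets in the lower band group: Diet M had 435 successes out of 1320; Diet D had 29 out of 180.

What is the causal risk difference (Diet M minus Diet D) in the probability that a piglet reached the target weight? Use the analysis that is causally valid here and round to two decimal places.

Diet M is higher inside every week-4 weight band stratum but Diet D is higher in aggregate. Whether to stratify depends on how week-4 weight band relates to the diet.
Because the diet influences week-4 weight band, week-4 weight band is a post-treatment mediator, not a confounder. Stratifying on it would bias the estimate; the causal effect is the crude pooled difference.
The causal difference is the pooled difference: 0.518 − 0.651 = -0.133.

-0.13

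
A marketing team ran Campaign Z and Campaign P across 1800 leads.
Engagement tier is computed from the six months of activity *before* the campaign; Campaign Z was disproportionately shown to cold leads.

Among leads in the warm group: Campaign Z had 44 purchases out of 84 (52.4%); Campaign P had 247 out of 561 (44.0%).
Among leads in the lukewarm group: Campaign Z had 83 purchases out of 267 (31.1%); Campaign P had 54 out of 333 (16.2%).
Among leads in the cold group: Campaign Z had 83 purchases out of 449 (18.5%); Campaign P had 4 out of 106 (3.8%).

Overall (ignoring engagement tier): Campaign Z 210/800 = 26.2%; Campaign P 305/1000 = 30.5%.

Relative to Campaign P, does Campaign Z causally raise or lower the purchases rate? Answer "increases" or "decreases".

The engagement tier-specific comparison favours Campaign Z throughout, but the pooled figures favour Campaign P. The question is whether to condition on engagement tier.
The imbalance in engagement tier arose from how leads were allocated, not from anything the campaign did; and engagement tier independently affects the outcome. The pooled gap is confounded — condition on engagement tier.
Within each level — warm: 52.4% vs 44.0%; lukewarm: 31.1% vs 16.2%; cold: 18.5% vs 3.8% — Campaign Z is higher every time.

increases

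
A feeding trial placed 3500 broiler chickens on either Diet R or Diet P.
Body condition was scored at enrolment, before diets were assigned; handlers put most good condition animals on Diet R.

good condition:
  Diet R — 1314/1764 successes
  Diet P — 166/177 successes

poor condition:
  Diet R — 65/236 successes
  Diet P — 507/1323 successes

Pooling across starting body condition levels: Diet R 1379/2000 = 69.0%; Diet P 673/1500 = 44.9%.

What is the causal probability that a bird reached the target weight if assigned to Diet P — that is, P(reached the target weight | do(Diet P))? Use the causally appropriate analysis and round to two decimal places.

0.69

Here starting body condition is a common cause — it drives both which diet a case falls under and the outcome. The crude comparison mixes populations; the stratum-specific rates are the causally relevant ones.
Standardising Diet P to the population starting body condition mix: 0.555·166/177 + 0.445·507/1323 = 0.691.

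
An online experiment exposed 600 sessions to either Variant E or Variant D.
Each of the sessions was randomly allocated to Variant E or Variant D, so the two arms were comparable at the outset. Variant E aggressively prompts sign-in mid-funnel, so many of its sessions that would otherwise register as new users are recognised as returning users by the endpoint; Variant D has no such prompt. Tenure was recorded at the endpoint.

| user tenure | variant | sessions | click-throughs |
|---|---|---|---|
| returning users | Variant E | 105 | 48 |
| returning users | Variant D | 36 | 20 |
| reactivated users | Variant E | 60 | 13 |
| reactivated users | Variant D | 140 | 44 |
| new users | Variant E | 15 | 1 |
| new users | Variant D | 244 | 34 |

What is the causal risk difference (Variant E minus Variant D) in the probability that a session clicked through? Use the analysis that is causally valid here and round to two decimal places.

Stratifying would compare variants among sessions the variants themselves sorted into user tenure groups — a form of selection on an intermediate. The unconditioned pooled rates give the total causal effect.
The causal difference is the pooled difference: 0.344 − 0.233 = +0.111.

+0.11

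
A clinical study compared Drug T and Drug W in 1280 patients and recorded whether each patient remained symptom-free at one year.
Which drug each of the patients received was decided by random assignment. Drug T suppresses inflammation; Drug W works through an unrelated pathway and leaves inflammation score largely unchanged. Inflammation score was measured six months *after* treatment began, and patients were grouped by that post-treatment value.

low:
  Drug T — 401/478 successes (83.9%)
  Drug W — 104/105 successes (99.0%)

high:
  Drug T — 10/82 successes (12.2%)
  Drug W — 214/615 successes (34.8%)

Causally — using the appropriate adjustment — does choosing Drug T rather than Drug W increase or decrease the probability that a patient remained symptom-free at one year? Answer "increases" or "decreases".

Inflammation score here is a post-treatment variable shaped by the drug; conditioning on it would introduce bias rather than remove it. The overall comparison is the causal one.
Pooled: Drug T 73.4% vs Drug W 44.2%; Drug T is higher overall.

increases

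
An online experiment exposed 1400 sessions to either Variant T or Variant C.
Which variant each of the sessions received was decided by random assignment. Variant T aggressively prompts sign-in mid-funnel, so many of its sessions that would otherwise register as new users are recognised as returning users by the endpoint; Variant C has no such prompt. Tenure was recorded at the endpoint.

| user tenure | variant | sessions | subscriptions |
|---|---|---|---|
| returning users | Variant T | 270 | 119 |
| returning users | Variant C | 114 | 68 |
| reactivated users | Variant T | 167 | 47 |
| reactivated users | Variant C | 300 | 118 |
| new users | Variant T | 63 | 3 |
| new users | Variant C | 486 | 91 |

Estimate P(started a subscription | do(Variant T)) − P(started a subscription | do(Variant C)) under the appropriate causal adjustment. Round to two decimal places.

+0.03

The distribution of user tenure is itself part of what the variant does — it is an intermediate outcome. Holding it fixed would remove that part of the effect; the total effect is the pooled difference.
The causal difference is the pooled difference: 0.338 − 0.308 = +0.030.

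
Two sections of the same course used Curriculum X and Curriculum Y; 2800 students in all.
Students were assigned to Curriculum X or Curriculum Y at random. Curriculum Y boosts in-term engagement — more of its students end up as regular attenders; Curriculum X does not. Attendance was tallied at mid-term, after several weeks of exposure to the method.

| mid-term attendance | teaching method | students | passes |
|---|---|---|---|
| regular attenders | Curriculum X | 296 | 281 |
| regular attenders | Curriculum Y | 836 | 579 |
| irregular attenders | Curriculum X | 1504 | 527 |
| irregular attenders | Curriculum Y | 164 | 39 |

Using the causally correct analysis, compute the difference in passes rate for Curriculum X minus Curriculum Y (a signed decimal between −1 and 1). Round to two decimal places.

-0.17

The stratified and pooled comparisons disagree (Curriculum X wins within each mid-term attendance; Curriculum Y wins overall), so the answer turns on the causal role of mid-term attendance.
Mid-term attendance here is a post-treatment variable shaped by the teaching method; conditioning on it would introduce bias rather than remove it. The overall comparison is the causal one.
The causal difference is the pooled difference: 0.449 − 0.618 = -0.169.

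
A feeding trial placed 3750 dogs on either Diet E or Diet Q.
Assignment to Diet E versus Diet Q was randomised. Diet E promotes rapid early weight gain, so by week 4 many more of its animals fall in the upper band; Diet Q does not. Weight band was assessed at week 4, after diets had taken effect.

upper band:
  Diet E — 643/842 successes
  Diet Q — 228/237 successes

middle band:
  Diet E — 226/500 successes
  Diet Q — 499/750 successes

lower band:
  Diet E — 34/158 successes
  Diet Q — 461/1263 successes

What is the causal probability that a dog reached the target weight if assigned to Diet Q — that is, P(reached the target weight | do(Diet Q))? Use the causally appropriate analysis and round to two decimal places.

0.53

The stratified and pooled comparisons disagree (Diet Q wins within each week-4 weight band; Diet E wins overall), so the answer turns on the causal role of week-4 weight band.
Stratifying would compare diets among dogs the diets themselves sorted into week-4 weight band groups — a form of selection on an intermediate. The unconditioned pooled rates give the total causal effect.
So P(outcome | do(Diet Q)) is just the pooled rate for Diet Q: 1188/2250 = 0.528.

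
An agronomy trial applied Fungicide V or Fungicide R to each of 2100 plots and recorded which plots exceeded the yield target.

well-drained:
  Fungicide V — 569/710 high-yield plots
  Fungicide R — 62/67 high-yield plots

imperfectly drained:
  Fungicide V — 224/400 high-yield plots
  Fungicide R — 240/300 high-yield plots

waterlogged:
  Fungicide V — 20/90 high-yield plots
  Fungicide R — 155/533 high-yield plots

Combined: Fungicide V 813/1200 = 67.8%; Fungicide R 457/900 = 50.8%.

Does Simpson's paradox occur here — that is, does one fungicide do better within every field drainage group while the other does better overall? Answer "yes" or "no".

yes

Within each field drainage level (well-drained 80.1% vs 92.5%; imperfectly drained 56.0% vs 80.0%; waterlogged 22.2% vs 29.1%), Fungicide R has the higher rate every time. Pooled: 67.8% vs 50.8% — Fungicide V has the higher rate overall. The two comparisons disagree.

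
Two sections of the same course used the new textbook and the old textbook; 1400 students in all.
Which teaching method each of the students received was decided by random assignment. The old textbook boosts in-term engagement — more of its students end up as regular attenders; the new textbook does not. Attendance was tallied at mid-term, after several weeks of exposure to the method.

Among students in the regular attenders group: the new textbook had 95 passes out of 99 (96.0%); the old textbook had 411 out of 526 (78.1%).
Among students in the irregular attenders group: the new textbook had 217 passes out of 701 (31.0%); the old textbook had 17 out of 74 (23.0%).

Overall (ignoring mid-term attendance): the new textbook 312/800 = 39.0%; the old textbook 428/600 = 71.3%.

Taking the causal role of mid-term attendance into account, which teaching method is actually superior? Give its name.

The stratified and pooled comparisons disagree (the new textbook wins within each mid-term attendance; the old textbook wins overall), so the answer turns on the causal role of mid-term attendance.
Because the teaching method influences mid-term attendance, mid-term attendance is a post-treatment mediator, not a confounder. Stratifying on it would bias the estimate; the causal effect is the crude pooled difference.
Pooled: the new textbook 39.0% vs the old textbook 71.3%; the old textbook is higher overall.

the old textbook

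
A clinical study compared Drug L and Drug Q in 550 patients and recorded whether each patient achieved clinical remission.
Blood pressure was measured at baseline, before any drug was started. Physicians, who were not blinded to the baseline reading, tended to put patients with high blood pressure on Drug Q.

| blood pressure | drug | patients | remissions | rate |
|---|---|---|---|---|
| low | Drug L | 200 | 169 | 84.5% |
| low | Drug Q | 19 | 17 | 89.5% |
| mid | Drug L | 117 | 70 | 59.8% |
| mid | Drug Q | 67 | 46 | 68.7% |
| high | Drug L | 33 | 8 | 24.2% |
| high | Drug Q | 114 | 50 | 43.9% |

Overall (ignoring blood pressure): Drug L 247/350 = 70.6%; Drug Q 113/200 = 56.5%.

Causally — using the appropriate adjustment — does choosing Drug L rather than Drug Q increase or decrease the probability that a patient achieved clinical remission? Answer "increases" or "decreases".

The stratified and pooled comparisons disagree (Drug Q wins within each blood pressure; Drug L wins overall), so the answer turns on the causal role of blood pressure.
Blood pressure differs across drugs for reasons unrelated to any effect of the drug itself, and it separately predicts the outcome — a classic confounder. We must compare within blood pressure levels.
Within each level — low: 84.5% vs 89.5%; mid: 59.8% vs 68.7%; high: 24.2% vs 43.9% — Drug Q is higher every time.

decreases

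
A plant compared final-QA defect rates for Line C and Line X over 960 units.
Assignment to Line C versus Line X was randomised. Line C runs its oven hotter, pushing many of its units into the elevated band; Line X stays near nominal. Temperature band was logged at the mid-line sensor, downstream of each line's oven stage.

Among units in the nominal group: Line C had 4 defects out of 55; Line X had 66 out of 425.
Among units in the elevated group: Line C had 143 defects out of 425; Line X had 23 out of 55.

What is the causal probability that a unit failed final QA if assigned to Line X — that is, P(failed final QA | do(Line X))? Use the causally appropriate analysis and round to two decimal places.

In-process temperature band lies on the pathway line → in-process temperature band → outcome, so adjusting for it blocks the indirect effect. For the total causal effect of line, use the unadjusted pooled rates.
So P(outcome | do(Line X)) is just the pooled rate for Line X: 89/480 = 0.185.

0.19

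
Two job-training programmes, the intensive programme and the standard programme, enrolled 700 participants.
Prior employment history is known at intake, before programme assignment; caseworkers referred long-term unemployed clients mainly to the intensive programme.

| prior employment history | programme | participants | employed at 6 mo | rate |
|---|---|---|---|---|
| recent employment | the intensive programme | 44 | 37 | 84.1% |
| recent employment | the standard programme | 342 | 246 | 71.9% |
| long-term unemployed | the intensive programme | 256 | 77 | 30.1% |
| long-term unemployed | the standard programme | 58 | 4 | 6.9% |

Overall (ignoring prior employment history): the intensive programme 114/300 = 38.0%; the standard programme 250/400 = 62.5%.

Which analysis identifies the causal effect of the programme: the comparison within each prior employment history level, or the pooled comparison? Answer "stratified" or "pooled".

Prior employment history differs across programmes for reasons unrelated to any effect of the programme itself, and it separately predicts the outcome — a classic confounder. We must compare within prior employment history levels.
Within each level — recent employment: 84.1% vs 71.9%; long-term unemployed: 30.1% vs 6.9% — the intensive programme is higher every time.

stratified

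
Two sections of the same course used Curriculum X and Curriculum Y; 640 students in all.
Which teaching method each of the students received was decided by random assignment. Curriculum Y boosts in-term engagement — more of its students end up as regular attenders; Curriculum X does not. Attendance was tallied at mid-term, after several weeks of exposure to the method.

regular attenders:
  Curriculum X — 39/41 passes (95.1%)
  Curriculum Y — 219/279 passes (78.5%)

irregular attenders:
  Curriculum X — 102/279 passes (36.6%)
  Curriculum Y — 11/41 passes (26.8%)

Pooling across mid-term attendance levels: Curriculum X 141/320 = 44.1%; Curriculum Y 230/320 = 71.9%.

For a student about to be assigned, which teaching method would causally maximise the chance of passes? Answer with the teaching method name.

Mid-term attendance lies on the pathway teaching method → mid-term attendance → outcome, so adjusting for it blocks the indirect effect. For the total causal effect of teaching method, use the unadjusted pooled rates.
Pooled: Curriculum X 44.1% vs Curriculum Y 71.9%; Curriculum Y is higher overall.

Curriculum Y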